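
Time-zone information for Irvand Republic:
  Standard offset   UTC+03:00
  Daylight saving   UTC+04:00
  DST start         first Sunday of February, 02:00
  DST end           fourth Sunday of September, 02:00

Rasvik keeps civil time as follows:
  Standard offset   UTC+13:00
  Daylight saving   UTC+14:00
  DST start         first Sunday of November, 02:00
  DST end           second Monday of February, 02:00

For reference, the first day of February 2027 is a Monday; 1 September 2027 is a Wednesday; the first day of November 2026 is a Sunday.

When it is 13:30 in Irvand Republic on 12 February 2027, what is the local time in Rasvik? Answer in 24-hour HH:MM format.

1 February 2027 is a Monday, so the first Sunday is February 7.
1 September 2027 is a Wednesday, so the first Sunday is September 5 and the fourth is September 26.
12 February 2027 lies within the daylight-saving period (7 February – 26 September), so Irvand Republic is on daylight time, UTC+04:00.
13:30 Irvand Republic − 4h = 09:30 UTC.
1 November 2026 is a Sunday, so the first Sunday is November 1.
1 February 2027 is a Monday, so the first Monday is February 1 and the second is February 8.
At the standard offset (UTC+13:00), 09:30 UTC + 13h = 22:30 Rasvik standard time.
Daylight saving runs 1 November 2026 – 8 February 2027; the standard-time date in Rasvik, 12 February 2027, is outside that window, so Rasvik is on standard time at UTC+13:00.
09:30 UTC + 13h = 22:30 Rasvik.

22:30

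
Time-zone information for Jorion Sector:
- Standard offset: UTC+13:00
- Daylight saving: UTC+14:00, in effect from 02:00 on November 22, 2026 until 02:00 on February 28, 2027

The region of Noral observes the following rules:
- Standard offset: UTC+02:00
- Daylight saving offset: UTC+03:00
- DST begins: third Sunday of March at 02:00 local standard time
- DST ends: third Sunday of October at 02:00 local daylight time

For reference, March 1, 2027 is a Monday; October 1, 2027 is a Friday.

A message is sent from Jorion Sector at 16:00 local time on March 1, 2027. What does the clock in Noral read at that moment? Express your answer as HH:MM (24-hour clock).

March 1, 2027 is outside the daylight-saving period (22 November 2026 – 28 February 2027), so Jorion Sector is on standard time, UTC+13:00.
16:00 Jorion Sector − 13h = 03:00 UTC.
1 March 2027 is a Monday, so the first Sunday is March 7 and the third is March 21.
1 October 2027 is a Friday, so the first Sunday is October 3 and the third is October 17.
At the standard offset (UTC+02:00), 03:00 UTC + 2h = 05:00 Noral standard time.
The standard-time date in Noral, March 1, 2027, is outside the daylight-saving period (21 March – 17 October), so Noral is on standard time, UTC+02:00.
03:00 UTC + 2h = 05:00 Noral.

05:00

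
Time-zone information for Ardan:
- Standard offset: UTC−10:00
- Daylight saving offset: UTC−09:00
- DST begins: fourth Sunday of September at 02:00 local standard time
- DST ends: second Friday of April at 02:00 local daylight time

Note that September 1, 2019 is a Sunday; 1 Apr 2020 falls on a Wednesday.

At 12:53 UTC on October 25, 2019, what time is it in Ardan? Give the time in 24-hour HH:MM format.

03:53

1 September 2019 is a Sunday, so the first Sunday is September 1 and the fourth is September 22.
1 April 2020 is a Wednesday, so the first Friday is April 3 and the second is April 10.
At the standard offset (UTC−10:00), 12:53 UTC − 10h = 02:53 Ardan standard time.
The standard-time date in Ardan, October 25, 2019, falls between 22 September 2019 and 10 April 2020, so daylight saving is in effect and Ardan is at UTC−09:00.
12:53 UTC − 9h = 03:53 local.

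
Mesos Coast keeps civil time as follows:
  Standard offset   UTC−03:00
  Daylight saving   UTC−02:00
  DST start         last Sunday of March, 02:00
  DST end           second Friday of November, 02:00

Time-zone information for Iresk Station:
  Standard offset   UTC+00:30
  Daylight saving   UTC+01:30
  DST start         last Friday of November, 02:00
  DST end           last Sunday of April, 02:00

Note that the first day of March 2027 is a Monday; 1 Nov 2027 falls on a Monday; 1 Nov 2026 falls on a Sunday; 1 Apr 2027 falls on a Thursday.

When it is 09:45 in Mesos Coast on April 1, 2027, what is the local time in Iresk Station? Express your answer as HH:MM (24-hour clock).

13:15

1 March 2027 is a Monday, so Sundays fall on 7, 14, 21, 28; the last is March 28.
1 November 2027 is a Monday, so the first Friday is November 5 and the second is November 12.
April 1, 2027 lies within the daylight-saving period (28 March – 12 November), so Mesos Coast is on daylight time, UTC−02:00.
09:45 Mesos Coast + 2h = 11:45 UTC.
1 November 2026 is a Sunday, so Fridays fall on 6, 13, 20, 27; the last is November 27.
1 April 2027 is a Thursday, so Sundays fall on 4, 11, 18, 25; the last is April 25.
At the standard offset (UTC+00:30), 11:45 UTC + 0h30m = 12:15 Iresk Station standard time.
Daylight saving runs 27 November 2026 – 25 April 2027; the standard-time date in Iresk Station, April 1, 2027, is inside that window, so Iresk Station is at UTC+01:30.
11:45 UTC + 1h30m = 13:15 Iresk Station.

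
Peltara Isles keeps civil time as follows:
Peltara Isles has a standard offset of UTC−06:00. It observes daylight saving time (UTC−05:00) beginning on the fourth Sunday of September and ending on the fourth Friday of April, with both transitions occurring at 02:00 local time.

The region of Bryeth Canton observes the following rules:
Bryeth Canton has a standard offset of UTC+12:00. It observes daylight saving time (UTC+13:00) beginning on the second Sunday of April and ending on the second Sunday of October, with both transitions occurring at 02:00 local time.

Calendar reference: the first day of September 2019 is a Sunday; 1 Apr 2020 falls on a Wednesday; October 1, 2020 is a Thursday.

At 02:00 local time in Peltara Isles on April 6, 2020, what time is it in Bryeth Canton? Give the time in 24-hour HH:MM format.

19:00

1 September 2019 is a Sunday, so the first Sunday is September 1 and the fourth is September 22.
1 April 2020 is a Wednesday, so the first Friday is April 3 and the fourth is April 24.
April 6, 2020 falls between 22 September 2019 and 24 April 2020, so daylight saving is in effect and Peltara Isles is at UTC−05:00.
02:00 Peltara Isles + 5h = 07:00 UTC.
1 April 2020 is a Wednesday, so the first Sunday is April 5 and the second is April 12.
1 October 2020 is a Thursday, so the first Sunday is October 4 and the second is October 11.
At the standard offset (UTC+12:00), 07:00 UTC + 12h = 19:00 Bryeth Canton standard time.
Daylight saving runs 12 April – 11 October; the standard-time date in Bryeth Canton, April 6, 2020, is outside that window, so Bryeth Canton is on standard time at UTC+12:00.
07:00 UTC + 12h = 19:00 Bryeth Canton.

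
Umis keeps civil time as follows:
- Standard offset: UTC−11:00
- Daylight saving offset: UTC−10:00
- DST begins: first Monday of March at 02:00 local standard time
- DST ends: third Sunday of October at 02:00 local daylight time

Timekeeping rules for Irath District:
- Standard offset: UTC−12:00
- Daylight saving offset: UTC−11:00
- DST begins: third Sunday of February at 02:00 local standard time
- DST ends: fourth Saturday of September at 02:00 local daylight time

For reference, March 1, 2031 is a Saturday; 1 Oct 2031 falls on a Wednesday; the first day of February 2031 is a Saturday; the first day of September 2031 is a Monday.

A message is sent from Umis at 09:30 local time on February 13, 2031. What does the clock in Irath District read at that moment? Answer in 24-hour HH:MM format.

08:30

1 March 2031 is a Saturday, so the first Monday is March 3.
1 October 2031 is a Wednesday, so the first Sunday is October 5 and the third is October 19.
February 13, 2031 does not fall between 3 March and 19 October, so daylight saving is not in effect and Umis is at UTC−11:00.
09:30 Umis + 11h = 20:30 UTC.
1 February 2031 is a Saturday, so the first Sunday is February 2 and the third is February 16.
1 September 2031 is a Monday, so the first Saturday is September 6 and the fourth is September 27.
At the standard offset (UTC−12:00), 20:30 UTC − 12h = 08:30 Irath District standard time.
The standard-time date in Irath District, February 13, 2031, does not fall between 16 February and 27 September, so daylight saving is not in effect and Irath District is at UTC−12:00.
20:30 UTC − 12h = 08:30 Irath District.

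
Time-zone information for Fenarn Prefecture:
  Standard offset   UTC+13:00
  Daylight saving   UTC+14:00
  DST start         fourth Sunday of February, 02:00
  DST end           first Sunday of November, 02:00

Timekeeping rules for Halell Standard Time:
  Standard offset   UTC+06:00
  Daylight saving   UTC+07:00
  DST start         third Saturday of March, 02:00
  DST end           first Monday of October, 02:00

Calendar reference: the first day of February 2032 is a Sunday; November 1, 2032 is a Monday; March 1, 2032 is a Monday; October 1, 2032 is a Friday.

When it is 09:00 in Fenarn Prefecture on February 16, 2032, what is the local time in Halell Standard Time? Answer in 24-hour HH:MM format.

1 February 2032 is a Sunday, so the first Sunday is February 1 and the fourth is February 22.
1 November 2032 is a Monday, so the first Sunday is November 7.
Daylight saving runs 22 February – 7 November; February 16, 2032 is outside that window, so Fenarn Prefecture is on standard time at UTC+13:00.
09:00 Fenarn Prefecture − 13h = 20:00 UTC (rolling into the previous day, 15 February 2032).
1 March 2032 is a Monday, so the first Saturday is March 6 and the third is March 20.
1 October 2032 is a Friday, so the first Monday is October 4.
At the standard offset (UTC+06:00), 20:00 UTC + 6h = 02:00 Halell Standard Time standard time (rolling into the next day, 16 February 2032).
Daylight saving runs 20 March – 4 October; the standard-time date in Halell Standard Time, February 16, 2032, is outside that window, so Halell Standard Time is on standard time at UTC+06:00.
20:00 UTC + 6h = 02:00 Halell Standard Time (rolling into the next day, 16 February 2032).

02:00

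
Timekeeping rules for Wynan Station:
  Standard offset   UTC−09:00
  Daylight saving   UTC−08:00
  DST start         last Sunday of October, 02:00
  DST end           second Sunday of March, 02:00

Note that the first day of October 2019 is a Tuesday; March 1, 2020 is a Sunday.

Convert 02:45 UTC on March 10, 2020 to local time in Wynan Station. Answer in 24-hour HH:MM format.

17:45

1 October 2019 is a Tuesday, so Sundays fall on 6, 13, 20, 27; the last is October 27.
1 March 2020 is a Sunday, so the first Sunday is March 1 and the second is March 8.
At the standard offset (UTC−09:00), 02:45 UTC − 9h = 17:45 Wynan Station standard time (rolling into the previous day, 9 March 2020).
Daylight saving runs 27 October 2019 – 8 March 2020; the standard-time date in Wynan Station, March 9, 2020, is outside that window, so Wynan Station is on standard time at UTC−09:00.
02:45 UTC − 9h = 17:45 local (rolling into the previous day, 9 March 2020).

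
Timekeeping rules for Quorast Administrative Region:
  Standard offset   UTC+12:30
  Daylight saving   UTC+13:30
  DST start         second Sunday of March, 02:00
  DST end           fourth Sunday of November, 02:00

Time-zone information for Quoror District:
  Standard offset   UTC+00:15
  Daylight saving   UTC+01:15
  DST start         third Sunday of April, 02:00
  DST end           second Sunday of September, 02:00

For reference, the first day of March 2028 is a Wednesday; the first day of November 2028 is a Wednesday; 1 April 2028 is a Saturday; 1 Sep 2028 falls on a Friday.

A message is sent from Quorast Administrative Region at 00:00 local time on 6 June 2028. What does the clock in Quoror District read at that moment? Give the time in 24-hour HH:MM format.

1 March 2028 is a Wednesday, so the first Sunday is March 5 and the second is March 12.
1 November 2028 is a Wednesday, so the first Sunday is November 5 and the fourth is November 26.
6 June 2028 lies within the daylight-saving period (12 March – 26 November), so Quorast Administrative Region is on daylight time, UTC+13:30.
00:00 Quorast Administrative Region − 13h30m = 10:30 UTC (rolling into the previous day, 5 June 2028).
1 April 2028 is a Saturday, so the first Sunday is April 2 and the third is April 16.
1 September 2028 is a Friday, so the first Sunday is September 3 and the second is September 10.
At the standard offset (UTC+00:15), 10:30 UTC + 0h15m = 10:45 Quoror District standard time.
The standard-time date in Quoror District, 5 June 2028, falls between 16 April and 10 September, so daylight saving is in effect and Quoror District is at UTC+01:15.
10:30 UTC + 1h15m = 11:45 Quoror District.

11:45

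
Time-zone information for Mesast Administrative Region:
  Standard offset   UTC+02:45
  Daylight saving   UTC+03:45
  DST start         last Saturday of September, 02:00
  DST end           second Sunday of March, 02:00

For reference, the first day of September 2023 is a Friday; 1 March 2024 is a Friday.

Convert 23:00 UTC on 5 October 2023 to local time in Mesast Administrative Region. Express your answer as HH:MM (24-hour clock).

1 September 2023 is a Friday, so Saturdays fall on 2, 9, 16, 23, 30; the last is September 30.
1 March 2024 is a Friday, so the first Sunday is March 3 and the second is March 10.
At the standard offset (UTC+02:45), 23:00 UTC + 2h45m = 01:45 Mesast Administrative Region standard time (rolling into the next day, 6 October 2023).
Daylight saving runs 30 September 2023 – 10 March 2024; the standard-time date in Mesast Administrative Region, 6 October 2023, is inside that window, so Mesast Administrative Region is at UTC+03:45.
23:00 UTC + 3h45m = 02:45 local (rolling into the next day, 6 October 2023).

02:45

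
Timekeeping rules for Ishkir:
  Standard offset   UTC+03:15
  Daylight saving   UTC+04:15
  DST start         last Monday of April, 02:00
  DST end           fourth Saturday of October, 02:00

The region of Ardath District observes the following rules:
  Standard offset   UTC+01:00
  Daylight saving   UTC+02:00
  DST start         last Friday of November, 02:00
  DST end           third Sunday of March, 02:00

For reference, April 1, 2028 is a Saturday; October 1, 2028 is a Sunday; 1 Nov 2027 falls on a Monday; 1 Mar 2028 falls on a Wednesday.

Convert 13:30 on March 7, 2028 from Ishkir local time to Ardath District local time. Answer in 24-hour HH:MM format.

1 April 2028 is a Saturday, so Mondays fall on 3, 10, 17, 24; the last is April 24.
1 October 2028 is a Sunday, so the first Saturday is October 7 and the fourth is October 28.
March 7, 2028 is outside the daylight-saving period (24 April – 28 October), so Ishkir is on standard time, UTC+03:15.
13:30 Ishkir − 3h15m = 10:15 UTC.
1 November 2027 is a Monday, so Fridays fall on 5, 12, 19, 26; the last is November 26.
1 March 2028 is a Wednesday, so the first Sunday is March 5 and the third is March 19.
At the standard offset (UTC+01:00), 10:15 UTC + 1h = 11:15 Ardath District standard time.
Daylight saving runs 26 November 2027 – 19 March 2028; the standard-time date in Ardath District, March 7, 2028, is inside that window, so Ardath District is at UTC+02:00.
10:15 UTC + 2h = 12:15 Ardath District.

12:15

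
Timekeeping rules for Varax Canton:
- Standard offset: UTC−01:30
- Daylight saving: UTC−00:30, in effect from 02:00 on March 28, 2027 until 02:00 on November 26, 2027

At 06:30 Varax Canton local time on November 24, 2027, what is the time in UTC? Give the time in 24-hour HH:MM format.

07:00

November 24, 2027 lies within the daylight-saving period (28 March – 26 November), so Varax Canton is on daylight time, UTC−00:30.
06:30 local + 0h30m = 07:00 UTC.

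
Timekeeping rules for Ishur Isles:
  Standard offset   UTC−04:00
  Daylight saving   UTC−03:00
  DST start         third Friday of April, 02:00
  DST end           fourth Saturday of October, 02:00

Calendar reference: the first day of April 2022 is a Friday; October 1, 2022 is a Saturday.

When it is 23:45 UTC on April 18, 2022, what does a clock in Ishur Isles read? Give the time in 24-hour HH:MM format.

1 April 2022 is a Friday, so the first Friday is April 1 and the third is April 15.
1 October 2022 is a Saturday, so the first Saturday is October 1 and the fourth is October 22.
At the standard offset (UTC−04:00), 23:45 UTC − 4h = 19:45 Ishur Isles standard time.
The standard-time date in Ishur Isles, April 18, 2022, lies within the daylight-saving period (15 April – 22 October), so Ishur Isles is on daylight time, UTC−03:00.
23:45 UTC − 3h = 20:45 local.

20:45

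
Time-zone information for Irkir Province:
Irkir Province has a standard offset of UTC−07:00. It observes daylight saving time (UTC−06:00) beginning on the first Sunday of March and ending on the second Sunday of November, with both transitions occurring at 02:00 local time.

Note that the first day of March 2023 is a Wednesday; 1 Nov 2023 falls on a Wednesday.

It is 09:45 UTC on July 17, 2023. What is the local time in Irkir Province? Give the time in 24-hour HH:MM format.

1 March 2023 is a Wednesday, so the first Sunday is March 5.
1 November 2023 is a Wednesday, so the first Sunday is November 5 and the second is November 12.
At the standard offset (UTC−07:00), 09:45 UTC − 7h = 02:45 Irkir Province standard time.
The standard-time date in Irkir Province, July 17, 2023, falls between 5 March and 12 November, so daylight saving is in effect and Irkir Province is at UTC−06:00.
09:45 UTC − 6h = 03:45 local.

03:45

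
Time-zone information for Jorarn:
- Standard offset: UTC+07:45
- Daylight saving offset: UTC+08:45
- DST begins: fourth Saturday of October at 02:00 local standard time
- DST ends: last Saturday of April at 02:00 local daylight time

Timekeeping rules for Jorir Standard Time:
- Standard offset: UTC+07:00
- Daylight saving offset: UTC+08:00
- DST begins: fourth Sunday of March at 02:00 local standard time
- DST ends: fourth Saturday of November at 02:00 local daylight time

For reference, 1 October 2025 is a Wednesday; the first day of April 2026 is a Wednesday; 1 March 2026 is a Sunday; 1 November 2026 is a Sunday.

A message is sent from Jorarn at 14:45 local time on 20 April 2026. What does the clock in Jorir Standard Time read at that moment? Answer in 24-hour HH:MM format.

14:00

1 October 2025 is a Wednesday, so the first Saturday is October 4 and the fourth is October 25.
1 April 2026 is a Wednesday, so Saturdays fall on 4, 11, 18, 25; the last is April 25.
20 April 2026 lies within the daylight-saving period (25 October 2025 – 25 April 2026), so Jorarn is on daylight time, UTC+08:45.
14:45 Jorarn − 8h45m = 06:00 UTC.
1 March 2026 is a Sunday, so the first Sunday is March 1 and the fourth is March 22.
1 November 2026 is a Sunday, so the first Saturday is November 7 and the fourth is November 28.
At the standard offset (UTC+07:00), 06:00 UTC + 7h = 13:00 Jorir Standard Time standard time.
The standard-time date in Jorir Standard Time, 20 April 2026, falls between 22 March and 28 November, so daylight saving is in effect and Jorir Standard Time is at UTC+08:00.
06:00 UTC + 8h = 14:00 Jorir Standard Time.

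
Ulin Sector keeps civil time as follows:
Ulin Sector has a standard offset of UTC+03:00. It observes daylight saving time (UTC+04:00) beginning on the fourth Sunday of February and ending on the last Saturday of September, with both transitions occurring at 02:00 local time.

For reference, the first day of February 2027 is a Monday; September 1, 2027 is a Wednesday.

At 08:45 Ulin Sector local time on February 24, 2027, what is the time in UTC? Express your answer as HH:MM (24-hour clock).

1 February 2027 is a Monday, so the first Sunday is February 7 and the fourth is February 28.
1 September 2027 is a Wednesday, so Saturdays fall on 4, 11, 18, 25; the last is September 25.
Daylight saving runs 28 February – 25 September; February 24, 2027 is outside that window, so Ulin Sector is on standard time at UTC+03:00.
08:45 local − 3h = 05:45 UTC.

05:45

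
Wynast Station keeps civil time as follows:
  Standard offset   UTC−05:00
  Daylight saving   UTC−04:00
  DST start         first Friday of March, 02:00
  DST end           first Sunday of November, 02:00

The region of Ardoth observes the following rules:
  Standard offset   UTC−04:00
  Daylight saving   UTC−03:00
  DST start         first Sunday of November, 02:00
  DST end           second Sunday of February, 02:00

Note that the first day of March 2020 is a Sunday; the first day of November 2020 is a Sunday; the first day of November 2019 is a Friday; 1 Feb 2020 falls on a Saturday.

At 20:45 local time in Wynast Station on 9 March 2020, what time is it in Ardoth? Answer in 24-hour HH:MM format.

1 March 2020 is a Sunday, so the first Friday is March 6.
1 November 2020 is a Sunday, so the first Sunday is November 1.
9 March 2020 lies within the daylight-saving period (6 March – 1 November), so Wynast Station is on daylight time, UTC−04:00.
20:45 Wynast Station + 4h = 00:45 UTC (rolling into the next day, 10 March 2020).
1 November 2019 is a Friday, so the first Sunday is November 3.
1 February 2020 is a Saturday, so the first Sunday is February 2 and the second is February 9.
At the standard offset (UTC−04:00), 00:45 UTC − 4h = 20:45 Ardoth standard time (rolling into the previous day, 9 March 2020).
Daylight saving runs 3 November 2019 – 9 February 2020; the standard-time date in Ardoth, 9 March 2020, is outside that window, so Ardoth is on standard time at UTC−04:00.
00:45 UTC − 4h = 20:45 Ardoth (rolling into the previous day, 9 March 2020).

20:45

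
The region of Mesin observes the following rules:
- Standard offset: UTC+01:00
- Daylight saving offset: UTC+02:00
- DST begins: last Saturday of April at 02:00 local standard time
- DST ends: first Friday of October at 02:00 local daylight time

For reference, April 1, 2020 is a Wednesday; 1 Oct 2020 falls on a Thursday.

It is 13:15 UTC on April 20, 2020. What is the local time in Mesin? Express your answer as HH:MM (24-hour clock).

14:15

1 April 2020 is a Wednesday, so Saturdays fall on 4, 11, 18, 25; the last is April 25.
1 October 2020 is a Thursday, so the first Friday is October 2.
At the standard offset (UTC+01:00), 13:15 UTC + 1h = 14:15 Mesin standard time.
The standard-time date in Mesin, April 20, 2020, is outside the daylight-saving period (25 April – 2 October), so Mesin is on standard time, UTC+01:00.
13:15 UTC + 1h = 14:15 local.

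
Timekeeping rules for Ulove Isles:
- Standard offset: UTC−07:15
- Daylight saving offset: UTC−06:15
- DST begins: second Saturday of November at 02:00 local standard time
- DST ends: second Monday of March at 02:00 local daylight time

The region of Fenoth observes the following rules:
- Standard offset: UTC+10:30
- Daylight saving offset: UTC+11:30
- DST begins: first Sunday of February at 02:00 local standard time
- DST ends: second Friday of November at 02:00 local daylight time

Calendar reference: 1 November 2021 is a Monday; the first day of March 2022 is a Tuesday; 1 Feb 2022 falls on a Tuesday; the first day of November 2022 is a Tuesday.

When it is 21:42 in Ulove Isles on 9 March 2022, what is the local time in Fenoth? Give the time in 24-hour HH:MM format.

1 November 2021 is a Monday, so the first Saturday is November 6 and the second is November 13.
1 March 2022 is a Tuesday, so the first Monday is March 7 and the second is March 14.
9 March 2022 falls between 13 November 2021 and 14 March 2022, so daylight saving is in effect and Ulove Isles is at UTC−06:15.
21:42 Ulove Isles + 6h15m = 03:57 UTC (rolling into the next day, 10 March 2022).
1 February 2022 is a Tuesday, so the first Sunday is February 6.
1 November 2022 is a Tuesday, so the first Friday is November 4 and the second is November 11.
At the standard offset (UTC+10:30), 03:57 UTC + 10h30m = 14:27 Fenoth standard time.
The standard-time date in Fenoth, 10 March 2022, lies within the daylight-saving period (6 February – 11 November), so Fenoth is on daylight time, UTC+11:30.
03:57 UTC + 11h30m = 15:27 Fenoth.

15:27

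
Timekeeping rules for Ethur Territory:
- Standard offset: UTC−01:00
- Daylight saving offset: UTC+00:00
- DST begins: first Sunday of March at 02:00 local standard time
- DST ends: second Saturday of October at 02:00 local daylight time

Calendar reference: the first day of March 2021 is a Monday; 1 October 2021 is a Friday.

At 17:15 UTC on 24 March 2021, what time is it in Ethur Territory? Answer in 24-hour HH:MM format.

17:15

1 March 2021 is a Monday, so the first Sunday is March 7.
1 October 2021 is a Friday, so the first Saturday is October 2 and the second is October 9.
At the standard offset (UTC−01:00), 17:15 UTC − 1h = 16:15 Ethur Territory standard time.
The standard-time date in Ethur Territory, 24 March 2021, falls between 7 March and 9 October, so daylight saving is in effect and Ethur Territory is at UTC+00:00.
17:15 UTC + 0h = 17:15 local.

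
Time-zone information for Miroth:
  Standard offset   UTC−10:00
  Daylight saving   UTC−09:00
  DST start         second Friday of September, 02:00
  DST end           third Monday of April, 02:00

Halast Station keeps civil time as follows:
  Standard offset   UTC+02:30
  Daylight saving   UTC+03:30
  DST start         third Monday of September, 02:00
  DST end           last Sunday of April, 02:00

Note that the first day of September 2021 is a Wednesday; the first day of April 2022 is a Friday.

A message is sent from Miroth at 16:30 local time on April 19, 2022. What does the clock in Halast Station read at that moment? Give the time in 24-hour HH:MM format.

06:00

1 September 2021 is a Wednesday, so the first Friday is September 3 and the second is September 10.
1 April 2022 is a Friday, so the first Monday is April 4 and the third is April 18.
Daylight saving runs 10 September 2021 – 18 April 2022; April 19, 2022 is outside that window, so Miroth is on standard time at UTC−10:00.
16:30 Miroth + 10h = 02:30 UTC (rolling into the next day, 20 April 2022).
1 September 2021 is a Wednesday, so the first Monday is September 6 and the third is September 20.
1 April 2022 is a Friday, so Sundays fall on 3, 10, 17, 24; the last is April 24.
At the standard offset (UTC+02:30), 02:30 UTC + 2h30m = 05:00 Halast Station standard time.
The standard-time date in Halast Station, April 20, 2022, lies within the daylight-saving period (20 September 2021 – 24 April 2022), so Halast Station is on daylight time, UTC+03:30.
02:30 UTC + 3h30m = 06:00 Halast Station.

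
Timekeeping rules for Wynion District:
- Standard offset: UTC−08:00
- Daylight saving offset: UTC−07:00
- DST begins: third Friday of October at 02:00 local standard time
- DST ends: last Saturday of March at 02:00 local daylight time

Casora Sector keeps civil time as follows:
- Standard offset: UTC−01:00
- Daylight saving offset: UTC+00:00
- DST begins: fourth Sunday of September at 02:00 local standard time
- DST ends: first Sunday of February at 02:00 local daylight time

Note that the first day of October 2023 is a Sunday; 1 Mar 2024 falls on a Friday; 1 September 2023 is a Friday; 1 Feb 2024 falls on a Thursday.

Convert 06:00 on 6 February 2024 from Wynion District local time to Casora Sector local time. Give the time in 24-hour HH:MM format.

12:00

1 October 2023 is a Sunday, so the first Friday is October 6 and the third is October 20.
1 March 2024 is a Friday, so Saturdays fall on 2, 9, 16, 23, 30; the last is March 30.
6 February 2024 falls between 20 October 2023 and 30 March 2024, so daylight saving is in effect and Wynion District is at UTC−07:00.
06:00 Wynion District + 7h = 13:00 UTC.
1 September 2023 is a Friday, so the first Sunday is September 3 and the fourth is September 24.
1 February 2024 is a Thursday, so the first Sunday is February 4.
At the standard offset (UTC−01:00), 13:00 UTC − 1h = 12:00 Casora Sector standard time.
Daylight saving runs 24 September 2023 – 4 February 2024; the standard-time date in Casora Sector, 6 February 2024, is outside that window, so Casora Sector is on standard time at UTC−01:00.
13:00 UTC − 1h = 12:00 Casora Sector.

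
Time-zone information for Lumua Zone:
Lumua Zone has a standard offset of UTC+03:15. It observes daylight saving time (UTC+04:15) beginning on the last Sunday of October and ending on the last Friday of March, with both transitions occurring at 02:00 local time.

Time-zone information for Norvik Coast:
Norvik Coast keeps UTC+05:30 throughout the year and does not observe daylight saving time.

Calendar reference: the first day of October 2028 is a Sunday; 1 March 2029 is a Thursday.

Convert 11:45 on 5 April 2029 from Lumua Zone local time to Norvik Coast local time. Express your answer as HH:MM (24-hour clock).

14:00

1 October 2028 is a Sunday, so Sundays fall on 1, 8, 15, 22, 29; the last is October 29.
1 March 2029 is a Thursday, so Fridays fall on 2, 9, 16, 23, 30; the last is March 30.
5 April 2029 does not fall between 29 October 2028 and 30 March 2029, so daylight saving is not in effect and Lumua Zone is at UTC+03:15.
11:45 Lumua Zone − 3h15m = 08:30 UTC.
Norvik Coast stays on UTC+05:30 all year.
08:30 UTC + 5h30m = 14:00 Norvik Coast.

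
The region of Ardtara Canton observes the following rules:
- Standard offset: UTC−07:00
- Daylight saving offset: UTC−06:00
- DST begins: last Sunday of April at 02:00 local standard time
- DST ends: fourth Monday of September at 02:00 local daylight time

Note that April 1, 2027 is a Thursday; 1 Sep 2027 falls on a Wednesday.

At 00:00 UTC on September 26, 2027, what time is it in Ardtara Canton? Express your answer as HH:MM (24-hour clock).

18:00

1 April 2027 is a Thursday, so Sundays fall on 4, 11, 18, 25; the last is April 25.
1 September 2027 is a Wednesday, so the first Monday is September 6 and the fourth is September 27.
At the standard offset (UTC−07:00), 00:00 UTC − 7h = 17:00 Ardtara Canton standard time (rolling into the previous day, 25 September 2027).
The standard-time date in Ardtara Canton, September 25, 2027, falls between 25 April and 27 September, so daylight saving is in effect and Ardtara Canton is at UTC−06:00.
00:00 UTC − 6h = 18:00 local (rolling into the previous day, 25 September 2027).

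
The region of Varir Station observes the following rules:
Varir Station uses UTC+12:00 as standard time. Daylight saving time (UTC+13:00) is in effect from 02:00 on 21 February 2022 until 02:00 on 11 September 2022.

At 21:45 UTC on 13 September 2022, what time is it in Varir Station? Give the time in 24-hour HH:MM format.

09:45

At the standard offset (UTC+12:00), 21:45 UTC + 12h = 09:45 Varir Station standard time (rolling into the next day, 14 September 2022).
Daylight saving runs 21 February – 11 September; the standard-time date in Varir Station, 14 September 2022, is outside that window, so Varir Station is on standard time at UTC+12:00.
21:45 UTC + 12h = 09:45 local (rolling into the next day, 14 September 2022).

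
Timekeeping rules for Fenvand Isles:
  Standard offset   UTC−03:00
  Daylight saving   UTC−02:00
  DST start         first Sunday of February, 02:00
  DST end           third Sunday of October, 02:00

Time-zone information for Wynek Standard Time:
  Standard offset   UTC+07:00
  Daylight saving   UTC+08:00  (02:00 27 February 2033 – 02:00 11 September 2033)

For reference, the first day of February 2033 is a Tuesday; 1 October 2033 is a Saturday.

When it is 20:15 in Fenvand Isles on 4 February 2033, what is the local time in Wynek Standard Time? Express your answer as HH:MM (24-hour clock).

06:15

1 February 2033 is a Tuesday, so the first Sunday is February 6.
1 October 2033 is a Saturday, so the first Sunday is October 2 and the third is October 16.
4 February 2033 is outside the daylight-saving period (6 February – 16 October), so Fenvand Isles is on standard time, UTC−03:00.
20:15 Fenvand Isles + 3h = 23:15 UTC.
At the standard offset (UTC+07:00), 23:15 UTC + 7h = 06:15 Wynek Standard Time standard time (rolling into the next day, 5 February 2033).
The standard-time date in Wynek Standard Time, 5 February 2033, does not fall between 27 February and 11 September, so daylight saving is not in effect and Wynek Standard Time is at UTC+07:00.
23:15 UTC + 7h = 06:15 Wynek Standard Time (rolling into the next day, 5 February 2033).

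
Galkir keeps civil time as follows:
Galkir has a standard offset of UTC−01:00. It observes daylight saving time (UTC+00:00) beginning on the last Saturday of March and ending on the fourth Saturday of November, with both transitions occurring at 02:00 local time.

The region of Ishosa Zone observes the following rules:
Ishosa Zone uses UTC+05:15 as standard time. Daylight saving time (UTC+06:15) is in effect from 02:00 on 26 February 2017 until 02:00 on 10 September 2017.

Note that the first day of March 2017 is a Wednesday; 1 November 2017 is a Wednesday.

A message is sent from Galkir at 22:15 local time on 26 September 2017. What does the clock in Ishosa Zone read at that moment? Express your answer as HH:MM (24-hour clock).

1 March 2017 is a Wednesday, so Saturdays fall on 4, 11, 18, 25; the last is March 25.
1 November 2017 is a Wednesday, so the first Saturday is November 4 and the fourth is November 25.
Daylight saving runs 25 March – 25 November; 26 September 2017 is inside that window, so Galkir is at UTC+00:00.
22:15 Galkir − 0h = 22:15 UTC.
At the standard offset (UTC+05:15), 22:15 UTC + 5h15m = 03:30 Ishosa Zone standard time (rolling into the next day, 27 September 2017).
Daylight saving runs 26 February – 10 September; the standard-time date in Ishosa Zone, 27 September 2017, is outside that window, so Ishosa Zone is on standard time at UTC+05:15.
22:15 UTC + 5h15m = 03:30 Ishosa Zone (rolling into the next day, 27 September 2017).

03:30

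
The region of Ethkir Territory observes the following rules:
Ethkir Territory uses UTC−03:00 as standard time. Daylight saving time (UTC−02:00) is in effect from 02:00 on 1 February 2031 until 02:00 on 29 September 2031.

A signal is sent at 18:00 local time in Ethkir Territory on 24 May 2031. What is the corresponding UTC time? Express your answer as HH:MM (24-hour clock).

24 May 2031 falls between 1 February and 29 September, so daylight saving is in effect and Ethkir Territory is at UTC−02:00.
18:00 local + 2h = 20:00 UTC.

20:00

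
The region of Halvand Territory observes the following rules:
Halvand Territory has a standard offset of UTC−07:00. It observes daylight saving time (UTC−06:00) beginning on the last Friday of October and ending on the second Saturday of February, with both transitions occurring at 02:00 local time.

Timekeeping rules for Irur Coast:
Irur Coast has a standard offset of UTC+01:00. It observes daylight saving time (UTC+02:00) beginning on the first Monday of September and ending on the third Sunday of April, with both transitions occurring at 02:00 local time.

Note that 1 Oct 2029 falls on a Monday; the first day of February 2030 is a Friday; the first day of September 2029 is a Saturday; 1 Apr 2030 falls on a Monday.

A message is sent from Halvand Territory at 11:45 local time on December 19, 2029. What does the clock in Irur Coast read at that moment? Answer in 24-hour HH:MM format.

19:45

1 October 2029 is a Monday, so Fridays fall on 5, 12, 19, 26; the last is October 26.
1 February 2030 is a Friday, so the first Saturday is February 2 and the second is February 9.
Daylight saving runs 26 October 2029 – 9 February 2030; December 19, 2029 is inside that window, so Halvand Territory is at UTC−06:00.
11:45 Halvand Territory + 6h = 17:45 UTC.
1 September 2029 is a Saturday, so the first Monday is September 3.
1 April 2030 is a Monday, so the first Sunday is April 7 and the third is April 21.
At the standard offset (UTC+01:00), 17:45 UTC + 1h = 18:45 Irur Coast standard time.
The standard-time date in Irur Coast, December 19, 2029, falls between 3 September 2029 and 21 April 2030, so daylight saving is in effect and Irur Coast is at UTC+02:00.
17:45 UTC + 2h = 19:45 Irur Coast.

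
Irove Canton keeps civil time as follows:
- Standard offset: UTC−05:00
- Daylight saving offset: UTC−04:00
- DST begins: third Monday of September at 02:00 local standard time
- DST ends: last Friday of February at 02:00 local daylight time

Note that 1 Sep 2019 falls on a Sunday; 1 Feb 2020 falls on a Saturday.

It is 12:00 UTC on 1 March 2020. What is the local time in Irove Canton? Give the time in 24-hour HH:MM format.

07:00

1 September 2019 is a Sunday, so the first Monday is September 2 and the third is September 16.
1 February 2020 is a Saturday, so Fridays fall on 7, 14, 21, 28; the last is February 28.
At the standard offset (UTC−05:00), 12:00 UTC − 5h = 07:00 Irove Canton standard time.
The standard-time date in Irove Canton, 1 March 2020, does not fall between 16 September 2019 and 28 February 2020, so daylight saving is not in effect and Irove Canton is at UTC−05:00.
12:00 UTC − 5h = 07:00 local.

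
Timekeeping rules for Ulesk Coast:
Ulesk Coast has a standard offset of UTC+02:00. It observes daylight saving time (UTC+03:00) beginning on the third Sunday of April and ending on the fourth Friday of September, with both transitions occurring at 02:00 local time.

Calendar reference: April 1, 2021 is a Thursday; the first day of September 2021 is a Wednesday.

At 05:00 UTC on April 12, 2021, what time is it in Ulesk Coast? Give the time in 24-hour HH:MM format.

1 April 2021 is a Thursday, so the first Sunday is April 4 and the third is April 18.
1 September 2021 is a Wednesday, so the first Friday is September 3 and the fourth is September 24.
At the standard offset (UTC+02:00), 05:00 UTC + 2h = 07:00 Ulesk Coast standard time.
The standard-time date in Ulesk Coast, April 12, 2021, is outside the daylight-saving period (18 April – 24 September), so Ulesk Coast is on standard time, UTC+02:00.
05:00 UTC + 2h = 07:00 local.

07:00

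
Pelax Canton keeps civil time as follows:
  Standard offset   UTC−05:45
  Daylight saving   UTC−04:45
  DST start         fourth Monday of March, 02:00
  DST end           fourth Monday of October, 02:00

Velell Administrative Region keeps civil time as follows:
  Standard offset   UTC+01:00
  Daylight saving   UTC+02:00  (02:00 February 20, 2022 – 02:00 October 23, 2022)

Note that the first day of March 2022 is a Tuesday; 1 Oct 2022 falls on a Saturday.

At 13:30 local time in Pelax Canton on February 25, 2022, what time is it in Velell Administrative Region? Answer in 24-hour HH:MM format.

1 March 2022 is a Tuesday, so the first Monday is March 7 and the fourth is March 28.
1 October 2022 is a Saturday, so the first Monday is October 3 and the fourth is October 24.
February 25, 2022 does not fall between 28 March and 24 October, so daylight saving is not in effect and Pelax Canton is at UTC−05:45.
13:30 Pelax Canton + 5h45m = 19:15 UTC.
At the standard offset (UTC+01:00), 19:15 UTC + 1h = 20:15 Velell Administrative Region standard time.
Daylight saving runs 20 February – 23 October; the standard-time date in Velell Administrative Region, February 25, 2022, is inside that window, so Velell Administrative Region is at UTC+02:00.
19:15 UTC + 2h = 21:15 Velell Administrative Region.

21:15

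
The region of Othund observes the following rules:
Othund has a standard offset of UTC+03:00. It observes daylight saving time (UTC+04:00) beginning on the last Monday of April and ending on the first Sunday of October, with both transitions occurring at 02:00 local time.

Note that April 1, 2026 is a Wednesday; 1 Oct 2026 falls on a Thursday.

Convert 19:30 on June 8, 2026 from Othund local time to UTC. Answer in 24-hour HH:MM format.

1 April 2026 is a Wednesday, so Mondays fall on 6, 13, 20, 27; the last is April 27.
1 October 2026 is a Thursday, so the first Sunday is October 4.
June 8, 2026 lies within the daylight-saving period (27 April – 4 October), so Othund is on daylight time, UTC+04:00.
19:30 local − 4h = 15:30 UTC.

15:30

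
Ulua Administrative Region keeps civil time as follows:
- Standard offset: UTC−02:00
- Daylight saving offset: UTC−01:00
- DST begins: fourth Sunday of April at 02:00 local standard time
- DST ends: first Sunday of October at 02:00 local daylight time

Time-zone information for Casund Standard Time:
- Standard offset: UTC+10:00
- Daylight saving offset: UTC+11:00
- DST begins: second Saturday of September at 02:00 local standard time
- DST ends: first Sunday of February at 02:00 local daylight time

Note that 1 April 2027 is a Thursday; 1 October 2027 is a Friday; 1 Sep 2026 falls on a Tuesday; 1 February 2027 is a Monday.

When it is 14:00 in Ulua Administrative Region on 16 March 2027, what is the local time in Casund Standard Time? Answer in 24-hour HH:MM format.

1 April 2027 is a Thursday, so the first Sunday is April 4 and the fourth is April 25.
1 October 2027 is a Friday, so the first Sunday is October 3.
16 March 2027 does not fall between 25 April and 3 October, so daylight saving is not in effect and Ulua Administrative Region is at UTC−02:00.
14:00 Ulua Administrative Region + 2h = 16:00 UTC.
1 September 2026 is a Tuesday, so the first Saturday is September 5 and the second is September 12.
1 February 2027 is a Monday, so the first Sunday is February 7.
At the standard offset (UTC+10:00), 16:00 UTC + 10h = 02:00 Casund Standard Time standard time (rolling into the next day, 17 March 2027).
The standard-time date in Casund Standard Time, 17 March 2027, does not fall between 12 September 2026 and 7 February 2027, so daylight saving is not in effect and Casund Standard Time is at UTC+10:00.
16:00 UTC + 10h = 02:00 Casund Standard Time (rolling into the next day, 17 March 2027).

02:00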